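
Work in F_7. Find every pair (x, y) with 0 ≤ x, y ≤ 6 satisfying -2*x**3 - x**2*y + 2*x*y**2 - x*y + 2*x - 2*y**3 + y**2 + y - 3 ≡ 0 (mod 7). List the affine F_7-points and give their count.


Affine F_7-points: {(2, 2), (5, 2), (6, 2), (6, 3), (6, 5)}; count = 5.

For each of the 49 pairs (x, y) ∈ F_7², evaluate f(x, y) mod 7. Record the zeros.
  x = 0: [0↦4, 1↦4, 2↦1, 3↦4, 4↦1, 5↦1, 6↦6]  zeros at y ∈ ∅
  x = 1: [0↦4, 1↦4, 2↦5, 3↦2, 4↦4, 5↦6, 6↦3]  zeros at y ∈ ∅
  x = 2: [0↦6, 1↦4, 2↦0, 3↦3, 4↦1, 5↦3, 6↦4]  zeros at y ∈ {2}
  x = 3: [0↦5, 1↦6, 2↦2, 3↦2, 4↦1, 5↦1, 6↦4]  zeros at y ∈ ∅
  x = 4: [0↦3, 1↦5, 2↦6, 3↦1, 4↦6, 5↦2, 6↦5]  zeros at y ∈ ∅
  x = 5: [0↦2, 1↦3, 2↦0, 3↦2, 4↦4, 5↦1, 6↦2]  zeros at y ∈ {2}
  x = 6: [0↦4, 1↦2, 2↦0, 3↦0, 4↦4, 5↦0, 6↦4]  zeros at y ∈ {2, 3, 5}
Collecting zeros: affine points = {(2, 2), (5, 2), (6, 2), (6, 3), (6, 5)}.
Total count |C(F_7)_aff| = 5.


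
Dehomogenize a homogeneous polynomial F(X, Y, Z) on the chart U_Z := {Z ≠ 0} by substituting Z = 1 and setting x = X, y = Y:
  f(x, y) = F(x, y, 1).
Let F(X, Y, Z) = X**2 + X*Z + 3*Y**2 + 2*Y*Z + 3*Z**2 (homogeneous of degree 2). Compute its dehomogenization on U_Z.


f(x, y) = x**2 + x + 3*y**2 + 2*y + 3

On U_Z we set Z = 1. Each monomial c·X^i·Y^j·Z^k in F becomes c·x^i·y^j·1^k = c·x^i·y^j.
Substituting Z = 1: F(X, Y, 1) = x**2 + x + 3*y**2 + 2*y + 3.
Note: deg(f) ≤ deg(F) = 2; strict inequality happens when F is divisible by Z (lost terms).


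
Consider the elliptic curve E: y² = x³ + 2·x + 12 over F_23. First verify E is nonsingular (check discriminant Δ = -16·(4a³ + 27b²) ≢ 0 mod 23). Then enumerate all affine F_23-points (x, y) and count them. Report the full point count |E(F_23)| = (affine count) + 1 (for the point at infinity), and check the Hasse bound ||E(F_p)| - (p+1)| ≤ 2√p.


Affine points = {(0, 9), (0, 14), (2, 1), (2, 22), (5, 3), (5, 20), (7, 1), (7, 22), (9, 0), (11, 10), (11, 13), (12, 4), (12, 19), (13, 2), (13, 21), (14, 1), (14, 22), (15, 6), (15, 17), (16, 0), (19, 3), (19, 20), (20, 5), (20, 18), (21, 0), (22, 3), (22, 20)}; affine count = 27; |E(F_23)| = 28.

Discriminant check: Δ ∝ 4a³ + 27b² = 4·2³ + 27·12² = 4·8 + 27·144 ≡ 10 (mod 23). Nonzero ⇒ E is nonsingular.
For each x ∈ F_23, compute rhs = x³ + 2·x + 12 mod 23, then count y ∈ F_23 with y² ≡ rhs.
  x = 0: rhs = 12, matching y values: 9, 14 (2 points).
  x = 1: rhs = 15, matching y values: none (0 points).
  x = 2: rhs = 1, matching y values: 1, 22 (2 points).
  x = 3: rhs = 22, matching y values: none (0 points).
  x = 4: rhs = 15, matching y values: none (0 points).
  x = 5: rhs = 9, matching y values: 3, 20 (2 points).
  x = 6: rhs = 10, matching y values: none (0 points).
  x = 7: rhs = 1, matching y values: 1, 22 (2 points).
  x = 8: rhs = 11, matching y values: none (0 points).
  x = 9: rhs = 0, matching y values: 0 (1 points).
  x = 10: rhs = 20, matching y values: none (0 points).
  x = 11: rhs = 8, matching y values: 10, 13 (2 points).
  x = 12: rhs = 16, matching y values: 4, 19 (2 points).
  x = 13: rhs = 4, matching y values: 2, 21 (2 points).
  x = 14: rhs = 1, matching y values: 1, 22 (2 points).
  x = 15: rhs = 13, matching y values: 6, 17 (2 points).
  x = 16: rhs = 0, matching y values: 0 (1 points).
  x = 17: rhs = 14, matching y values: none (0 points).
  x = 18: rhs = 15, matching y values: none (0 points).
  x = 19: rhs = 9, matching y values: 3, 20 (2 points).
  x = 20: rhs = 2, matching y values: 5, 18 (2 points).
  x = 21: rhs = 0, matching y values: 0 (1 points).
  x = 22: rhs = 9, matching y values: 3, 20 (2 points).
Total affine count: 27.
Full point count |E(F_23)| = 27 + 1 = 28.
Hasse bound: |28 − (23+1)| = |4| = 4 ≤ 2√23 ≈ 9.5917 ✓.


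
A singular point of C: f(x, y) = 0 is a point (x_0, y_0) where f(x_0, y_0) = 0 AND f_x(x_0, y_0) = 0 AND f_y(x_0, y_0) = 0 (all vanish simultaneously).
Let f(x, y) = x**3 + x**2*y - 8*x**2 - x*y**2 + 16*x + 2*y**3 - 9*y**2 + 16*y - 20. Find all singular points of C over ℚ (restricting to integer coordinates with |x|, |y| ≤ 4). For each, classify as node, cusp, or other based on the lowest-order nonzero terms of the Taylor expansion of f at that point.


Singular points: {(2, 2)}; classification: cusp.

Compute partial derivatives:
  f_x = 3*x**2 + 2*x*y - 16*x - y**2 + 16.
  f_y = x**2 - 2*x*y + 6*y**2 - 18*y + 16.
Scan x_0 ∈ {−4, ..., 4}. For each x_0, f_y(x_0, y) is a polynomial in y; find its integer roots y ∈ {−4, ..., 4}, then test f_x and f at those candidates.
  x = -4: f_y(-4, y) = 6*y**2 - 10*y + 32; no integer root y with |y| ≤ 4.
  x = -3: f_y(-3, y) = 6*y**2 - 12*y + 25; no integer root y with |y| ≤ 4.
  x = -2: f_y(-2, y) = 6*y**2 - 14*y + 20; no integer root y with |y| ≤ 4.
  x = -1: f_y(-1, y) = 6*y**2 - 16*y + 17; no integer root y with |y| ≤ 4.
  x = 0: f_y(0, y) = 6*y**2 - 18*y + 16; no integer root y with |y| ≤ 4.
  x = 1: f_y(1, y) = 6*y**2 - 20*y + 17; no integer root y with |y| ≤ 4.
  x = 2: f_y(2, y) = 6*y**2 - 22*y + 20; vanishes at y ∈ {2}. (2, 2): f_x = 0, f = 0 — SINGULAR.
  x = 3: f_y(3, y) = 6*y**2 - 24*y + 25; no integer root y with |y| ≤ 4.
  x = 4: f_y(4, y) = 6*y**2 - 26*y + 32; no integer root y with |y| ≤ 4.
Only singular point on the grid: (2, 2).
Classify: substitute x = 2 + u, y = 2 + v and expand: f = u**3 + u**2*v - u*v**2 + 2*v**3 + v**2.
No constant or linear terms (consistent with a singular point). Quadratic part: v**2. Cubic part: u**3 + u**2*v - u*v**2 + 2*v**3.
The quadratic part v**2 is a perfect square, so there is a single (double) tangent line v = 0, i.e. y = 2. Restricting the cubic part to that line (v = 0) leaves u**3 ≠ 0, so f is not divisible by v and the branch is v² ≈ -u**3 to lowest order — this is a cusp.
Classification: cusp.


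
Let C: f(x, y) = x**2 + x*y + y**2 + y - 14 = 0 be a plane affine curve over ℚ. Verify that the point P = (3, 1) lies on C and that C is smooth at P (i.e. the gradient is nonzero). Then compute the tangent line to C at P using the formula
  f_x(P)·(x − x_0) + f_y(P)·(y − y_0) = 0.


Tangent line at P: 7*x + 6*y - 27 = 0.

Step 1: f(3, 1) = 0, so P lies on C.
Step 2: partial derivatives
  f_x(x, y) = 2*x + y, f_y(x, y) = x + 2*y + 1.
  f_x(P) = 7, f_y(P) = 6 (gradient nonzero, so P is smooth).
Step 3: tangent line at P: 7·(x − 3) + 6·(y − 1) = 0.
Expanding: 7*x + 6*y - 27 = 0.


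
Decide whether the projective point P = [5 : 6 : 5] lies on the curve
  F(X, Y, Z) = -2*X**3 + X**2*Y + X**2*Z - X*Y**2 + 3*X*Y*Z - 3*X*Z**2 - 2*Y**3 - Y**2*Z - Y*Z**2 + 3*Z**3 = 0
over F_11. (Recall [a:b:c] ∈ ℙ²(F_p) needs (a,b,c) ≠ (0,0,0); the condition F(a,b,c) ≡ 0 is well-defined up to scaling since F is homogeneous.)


F(5,6,5) ≡ 6 (mod 11); P is NOT on the curve.

Evaluate F(5, 6, 5) term-by-term (mod 11).
  -2*X**3 ↦ -2·125·1·1 = -250
  X**2*Y ↦ 1·25·6·1 = 150
  X**2*Z ↦ 1·25·1·5 = 125
  -X*Y**2 ↦ -1·5·36·1 = -180
  3*X*Y*Z ↦ 3·5·6·5 = 450
  -3*X*Z**2 ↦ -3·5·1·25 = -375
  -2*Y**3 ↦ -2·1·216·1 = -432
  -Y**2*Z ↦ -1·1·36·5 = -180
  -Y*Z**2 ↦ -1·1·6·25 = -150
  3*Z**3 ↦ 3·1·1·125 = 375
Sum: F(5, 6, 5) = (-250) + (150) + (125) + (-180) + (450) + (-375) + (-432) + (-180) + (-150) + (375) = -467.
Reducing mod 11: -467 ≡ 6 (mod 11).
Since F(a, b, c) ≡ 6 ≠ 0 (mod 11), P does NOT lie on the curve.


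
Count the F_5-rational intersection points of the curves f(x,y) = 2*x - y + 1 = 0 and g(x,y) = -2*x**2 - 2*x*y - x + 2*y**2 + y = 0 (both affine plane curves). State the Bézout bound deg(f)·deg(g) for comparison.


Common zeros: {(2, 0)}; count = 1; Bézout bound = 2.

deg(f) = 1, deg(g) = 2, so Bézout bound = 2.
Scan x ∈ F_5. For each x, list the y ∈ F_5 with f(x, y) ≡ 0 and those with g(x, y) ≡ 0 (mod 5); the common zeros in that column are the intersection.
  x = 0: f ≡ 0 at y ∈ {1}; g ≡ 0 at y ∈ {0, 2}; common: ∅.
  x = 1: f ≡ 0 at y ∈ {3}; g ≡ 0 at y ∈ {4}; common: ∅.
  x = 2: f ≡ 0 at y ∈ {0}; g ≡ 0 at y ∈ {0, 4}; common: {0}.
  x = 3: f ≡ 0 at y ∈ {2}; g ≡ 0 at y ∈ ∅; common: ∅.
  x = 4: f ≡ 0 at y ∈ {4}; g ≡ 0 at y ∈ ∅; common: ∅.
Collecting: common zeros = {(2, 0)}, so the count is 1.
Comparison with the Bézout bound: 1 ≤ 2 = deg(f)·deg(g), as expected for curves with no common component (the affine F_5-count falls short of the bound because intersections may lie at infinity, over extension fields, or carry multiplicity).


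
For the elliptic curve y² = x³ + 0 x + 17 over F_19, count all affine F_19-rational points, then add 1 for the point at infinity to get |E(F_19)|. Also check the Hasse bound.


Affine points = {(0, 6), (0, 13), (2, 5), (2, 14), (3, 5), (3, 14), (4, 9), (4, 10), (5, 3), (5, 16), (6, 9), (6, 10), (8, 4), (8, 15), (9, 9), (9, 10), (12, 4), (12, 15), (14, 5), (14, 14), (16, 3), (16, 16), (17, 3), (17, 16), (18, 4), (18, 15)}; affine count = 26; |E(F_19)| = 27.

Discriminant check: Δ ∝ 4a³ + 27b² = 4·0³ + 27·17² = 4·0 + 27·289 ≡ 13 (mod 19). Nonzero ⇒ E is nonsingular.
For each x ∈ F_19, compute rhs = x³ + 0·x + 17 mod 19, then count y ∈ F_19 with y² ≡ rhs.
  x = 0: rhs = 17, matching y values: 6, 13 (2 points).
  x = 1: rhs = 18, matching y values: none (0 points).
  x = 2: rhs = 6, matching y values: 5, 14 (2 points).
  x = 3: rhs = 6, matching y values: 5, 14 (2 points).
  x = 4: rhs = 5, matching y values: 9, 10 (2 points).
  x = 5: rhs = 9, matching y values: 3, 16 (2 points).
  x = 6: rhs = 5, matching y values: 9, 10 (2 points).
  x = 7: rhs = 18, matching y values: none (0 points).
  x = 8: rhs = 16, matching y values: 4, 15 (2 points).
  x = 9: rhs = 5, matching y values: 9, 10 (2 points).
  x = 10: rhs = 10, matching y values: none (0 points).
  x = 11: rhs = 18, matching y values: none (0 points).
  x = 12: rhs = 16, matching y values: 4, 15 (2 points).
  x = 13: rhs = 10, matching y values: none (0 points).
  x = 14: rhs = 6, matching y values: 5, 14 (2 points).
  x = 15: rhs = 10, matching y values: none (0 points).
  x = 16: rhs = 9, matching y values: 3, 16 (2 points).
  x = 17: rhs = 9, matching y values: 3, 16 (2 points).
  x = 18: rhs = 16, matching y values: 4, 15 (2 points).
Total affine count: 26.
Full point count |E(F_19)| = 26 + 1 = 27.
Hasse bound: |27 − (19+1)| = |7| = 7 ≤ 2√19 ≈ 8.7178 ✓.


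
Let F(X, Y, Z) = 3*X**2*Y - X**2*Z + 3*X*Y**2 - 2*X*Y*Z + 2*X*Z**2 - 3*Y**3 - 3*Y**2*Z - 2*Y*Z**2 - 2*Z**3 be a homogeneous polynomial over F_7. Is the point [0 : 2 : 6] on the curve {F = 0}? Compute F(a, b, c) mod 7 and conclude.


F(0,2,6) ≡ 0 (mod 7); P is on the curve.

Evaluate F(0, 2, 6) term-by-term (mod 7).
  3*X**2*Y ↦ 3·0·2·1 = 0
  -X**2*Z ↦ -1·0·1·6 = 0
  3*X*Y**2 ↦ 3·0·4·1 = 0
  -2*X*Y*Z ↦ -2·0·2·6 = 0
  2*X*Z**2 ↦ 2·0·1·36 = 0
  -3*Y**3 ↦ -3·1·8·1 = -24
  -3*Y**2*Z ↦ -3·1·4·6 = -72
  -2*Y*Z**2 ↦ -2·1·2·36 = -144
  -2*Z**3 ↦ -2·1·1·216 = -432
Sum: F(0, 2, 6) = (0) + (0) + (0) + (0) + (0) + (-24) + (-72) + (-144) + (-432) = -672.
Reducing mod 7: -672 ≡ 0 (mod 7).
Since F(a, b, c) ≡ 0 (mod 7), P lies on the curve.


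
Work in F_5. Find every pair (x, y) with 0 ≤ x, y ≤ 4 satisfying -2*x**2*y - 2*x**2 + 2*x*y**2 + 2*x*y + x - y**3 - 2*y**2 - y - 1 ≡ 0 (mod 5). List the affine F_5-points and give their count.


Affine F_5-points: {(0, 1), (1, 4)}; count = 2.

For each of the 25 pairs (x, y) ∈ F_5², evaluate f(x, y) mod 5. Record the zeros.
  x = 0: [0↦4, 1↦0, 2↦1, 3↦1, 4↦4]  zeros at y ∈ {1}
  x = 1: [0↦3, 1↦1, 2↦3, 3↦3, 4↦0]  zeros at y ∈ {4}
  x = 2: [0↦3, 1↦4, 2↦3, 3↦4, 4↦1]  zeros at y ∈ ∅
  x = 3: [0↦4, 1↦4, 2↦1, 3↦4, 4↦2]  zeros at y ∈ ∅
  x = 4: [0↦1, 1↦1, 2↦2, 3↦3, 4↦3]  zeros at y ∈ ∅
Collecting zeros: affine points = {(0, 1), (1, 4)}.
Total count |C(F_5)_aff| = 2.


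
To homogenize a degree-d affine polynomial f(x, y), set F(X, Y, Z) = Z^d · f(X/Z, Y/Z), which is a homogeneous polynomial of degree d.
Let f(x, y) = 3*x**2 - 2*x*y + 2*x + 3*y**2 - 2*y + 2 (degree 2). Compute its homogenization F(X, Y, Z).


F(X, Y, Z) = 3*X**2 - 2*X*Y + 2*X*Z + 3*Y**2 - 2*Y*Z + 2*Z**2

deg(f) = 2.
Substitute x = X/Z, y = Y/Z into f, then multiply by Z^2.
  monomial 3·x^2·y^0 ↦ 3·X^2·Y^0·Z^0.
  monomial -2·x^1·y^1 ↦ -2·X^1·Y^1·Z^0.
  monomial 2·x^1·y^0 ↦ 2·X^1·Y^0·Z^1.
  monomial 3·x^0·y^2 ↦ 3·X^0·Y^2·Z^0.
  monomial -2·x^0·y^1 ↦ -2·X^0·Y^1·Z^1.
  monomial 2·x^0·y^0 ↦ 2·X^0·Y^0·Z^2.
Collecting: F(X, Y, Z) = 3*X**2 - 2*X*Y + 2*X*Z + 3*Y**2 - 2*Y*Z + 2*Z**2.


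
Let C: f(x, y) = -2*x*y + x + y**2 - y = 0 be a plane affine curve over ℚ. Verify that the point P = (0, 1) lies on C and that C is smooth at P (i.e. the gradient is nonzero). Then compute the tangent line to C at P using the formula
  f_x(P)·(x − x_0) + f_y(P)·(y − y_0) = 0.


Tangent line at P: -x + y - 1 = 0.

Step 1: f(0, 1) = 0, so P lies on C.
Step 2: partial derivatives
  f_x(x, y) = 1 - 2*y, f_y(x, y) = -2*x + 2*y - 1.
  f_x(P) = -1, f_y(P) = 1 (gradient nonzero, so P is smooth).
Step 3: tangent line at P: -1·(x − 0) + 1·(y − 1) = 0.
Expanding: -x + y - 1 = 0.


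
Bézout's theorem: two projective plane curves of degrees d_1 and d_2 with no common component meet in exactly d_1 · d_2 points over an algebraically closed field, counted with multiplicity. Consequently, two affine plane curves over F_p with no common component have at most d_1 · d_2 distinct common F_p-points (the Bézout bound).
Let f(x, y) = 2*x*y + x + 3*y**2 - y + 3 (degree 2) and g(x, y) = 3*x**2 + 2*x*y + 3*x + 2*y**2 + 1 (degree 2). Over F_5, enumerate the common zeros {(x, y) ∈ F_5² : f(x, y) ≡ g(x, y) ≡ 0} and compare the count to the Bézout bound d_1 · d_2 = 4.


Common zeros: ∅; count = 0; Bézout bound = 4.

deg(f) = 2, deg(g) = 2, so Bézout bound = 4.
Scan x ∈ F_5. For each x, list the y ∈ F_5 with f(x, y) ≡ 0 and those with g(x, y) ≡ 0 (mod 5); the common zeros in that column are the intersection.
  x = 0: f ≡ 0 at y ∈ {1}; g ≡ 0 at y ∈ ∅; common: ∅.
  x = 1: f ≡ 0 at y ∈ ∅; g ≡ 0 at y ∈ ∅; common: ∅.
  x = 2: f ≡ 0 at y ∈ {0, 4}; g ≡ 0 at y ∈ {1, 2}; common: ∅.
  x = 3: f ≡ 0 at y ∈ ∅; g ≡ 0 at y ∈ {1}; common: ∅.
  x = 4: f ≡ 0 at y ∈ {3}; g ≡ 0 at y ∈ {2, 4}; common: ∅.
Collecting: common zeros = ∅, so the count is 0.
Comparison with the Bézout bound: 0 ≤ 4 = deg(f)·deg(g), as expected for curves with no common component (the affine F_5-count falls short of the bound because intersections may lie at infinity, over extension fields, or carry multiplicity).


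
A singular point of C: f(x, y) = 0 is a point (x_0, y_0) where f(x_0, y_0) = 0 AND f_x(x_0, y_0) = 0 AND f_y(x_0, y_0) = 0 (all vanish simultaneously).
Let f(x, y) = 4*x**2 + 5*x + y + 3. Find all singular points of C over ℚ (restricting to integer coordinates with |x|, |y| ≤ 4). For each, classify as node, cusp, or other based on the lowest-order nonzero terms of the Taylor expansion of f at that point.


No singular points in the scanned grid; C is smooth there.

Compute partial derivatives:
  f_x = 8*x + 5.
  f_y = 1.
f_y = 1 is a nonzero constant, so f_y never vanishes: no point (x, y) can satisfy f = f_x = f_y = 0. In particular no (x, y) ∈ {−4, ..., 4}² is singular; the curve is smooth.


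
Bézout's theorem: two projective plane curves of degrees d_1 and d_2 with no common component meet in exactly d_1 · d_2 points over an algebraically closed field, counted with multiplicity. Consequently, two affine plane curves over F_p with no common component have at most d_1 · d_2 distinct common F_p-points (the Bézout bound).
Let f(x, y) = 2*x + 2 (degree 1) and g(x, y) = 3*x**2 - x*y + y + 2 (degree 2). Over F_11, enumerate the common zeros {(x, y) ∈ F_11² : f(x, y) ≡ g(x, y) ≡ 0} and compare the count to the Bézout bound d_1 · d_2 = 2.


Common zeros: {(10, 3)}; count = 1; Bézout bound = 2.

deg(f) = 1, deg(g) = 2, so Bézout bound = 2.
Scan x ∈ F_11. For each x, list the y ∈ F_11 with f(x, y) ≡ 0 and those with g(x, y) ≡ 0 (mod 11); the common zeros in that column are the intersection.
  x = 0: f ≡ 0 at y ∈ ∅; g ≡ 0 at y ∈ {9}; common: ∅.
  x = 1: f ≡ 0 at y ∈ ∅; g ≡ 0 at y ∈ ∅; common: ∅.
  x = 2: f ≡ 0 at y ∈ ∅; g ≡ 0 at y ∈ {3}; common: ∅.
  x = 3: f ≡ 0 at y ∈ ∅; g ≡ 0 at y ∈ {9}; common: ∅.
  x = 4: f ≡ 0 at y ∈ ∅; g ≡ 0 at y ∈ {2}; common: ∅.
  x = 5: f ≡ 0 at y ∈ ∅; g ≡ 0 at y ∈ {0}; common: ∅.
  x = 6: f ≡ 0 at y ∈ ∅; g ≡ 0 at y ∈ {0}; common: ∅.
  x = 7: f ≡ 0 at y ∈ ∅; g ≡ 0 at y ∈ {1}; common: ∅.
  x = 8: f ≡ 0 at y ∈ ∅; g ≡ 0 at y ∈ {1}; common: ∅.
  x = 9: f ≡ 0 at y ∈ ∅; g ≡ 0 at y ∈ {10}; common: ∅.
  x = 10: f ≡ 0 at y ∈ {0, 1, 2, 3, 4, 5, 6, 7, 8, 9, 10}; g ≡ 0 at y ∈ {3}; common: {3}.
Collecting: common zeros = {(10, 3)}, so the count is 1.
Comparison with the Bézout bound: 1 ≤ 2 = deg(f)·deg(g), as expected for curves with no common component (the affine F_11-count falls short of the bound because intersections may lie at infinity, over extension fields, or carry multiplicity).


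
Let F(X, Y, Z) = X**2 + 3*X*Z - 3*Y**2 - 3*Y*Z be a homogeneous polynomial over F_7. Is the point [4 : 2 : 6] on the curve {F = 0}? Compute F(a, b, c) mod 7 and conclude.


F(4,2,6) ≡ 5 (mod 7); P is NOT on the curve.

Evaluate F(4, 2, 6) term-by-term (mod 7).
  X**2 ↦ 1·16·1·1 = 16
  3*X*Z ↦ 3·4·1·6 = 72
  -3*Y**2 ↦ -3·1·4·1 = -12
  -3*Y*Z ↦ -3·1·2·6 = -36
Sum: F(4, 2, 6) = (16) + (72) + (-12) + (-36) = 40.
Reducing mod 7: 40 ≡ 5 (mod 7).
Since F(a, b, c) ≡ 5 ≠ 0 (mod 7), P does NOT lie on the curve.


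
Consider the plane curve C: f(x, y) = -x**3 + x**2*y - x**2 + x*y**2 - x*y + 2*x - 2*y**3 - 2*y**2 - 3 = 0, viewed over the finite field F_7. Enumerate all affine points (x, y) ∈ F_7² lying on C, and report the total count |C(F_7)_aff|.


Affine F_7-points: {(0, 1), (1, 4), (3, 1), (4, 1)}; count = 4.

For each of the 49 pairs (x, y) ∈ F_7², evaluate f(x, y) mod 7. Record the zeros.
  x = 0: [0↦4, 1↦0, 2↦1, 3↦2, 4↦5, 5↦5, 6↦4]  zeros at y ∈ {1}
  x = 1: [0↦4, 1↦1, 2↦5, 3↦4, 4↦0, 5↦2, 6↦5]  zeros at y ∈ {4}
  x = 2: [0↦3, 1↦3, 2↦5, 3↦4, 4↦2, 5↦1, 6↦3]  zeros at y ∈ ∅
  x = 3: [0↦2, 1↦0, 2↦2, 3↦3, 4↦5, 5↦3, 6↦6]  zeros at y ∈ {1}
  x = 4: [0↦2, 1↦0, 2↦4, 3↦2, 4↦3, 5↦2, 6↦1]  zeros at y ∈ {1}
  x = 5: [0↦4, 1↦4, 2↦5, 3↦2, 4↦4, 5↦6, 6↦3]  zeros at y ∈ ∅
  x = 6: [0↦2, 1↦6, 2↦6, 3↦4, 4↦2, 5↦2, 6↦6]  zeros at y ∈ ∅
Collecting zeros: affine points = {(0, 1), (1, 4), (3, 1), (4, 1)}.
Total count |C(F_7)_aff| = 4.


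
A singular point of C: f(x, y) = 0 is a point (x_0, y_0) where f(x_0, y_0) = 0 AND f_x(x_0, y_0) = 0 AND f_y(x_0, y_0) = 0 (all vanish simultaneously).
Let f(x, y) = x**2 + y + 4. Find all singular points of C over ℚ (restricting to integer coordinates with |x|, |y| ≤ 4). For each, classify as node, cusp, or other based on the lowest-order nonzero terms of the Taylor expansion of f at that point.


No singular points in the scanned grid; C is smooth there.

Compute partial derivatives:
  f_x = 2*x.
  f_y = 1.
f_y = 1 is a nonzero constant, so f_y never vanishes: no point (x, y) can satisfy f = f_x = f_y = 0. In particular no (x, y) ∈ {−4, ..., 4}² is singular; the curve is smooth.


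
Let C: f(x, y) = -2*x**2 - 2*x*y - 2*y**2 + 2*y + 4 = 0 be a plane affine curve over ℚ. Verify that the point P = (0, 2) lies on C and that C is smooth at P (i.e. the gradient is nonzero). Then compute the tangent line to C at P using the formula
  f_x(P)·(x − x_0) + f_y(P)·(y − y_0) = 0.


Tangent line at P: -4*x - 6*y + 12 = 0.

Step 1: f(0, 2) = 0, so P lies on C.
Step 2: partial derivatives
  f_x(x, y) = -4*x - 2*y, f_y(x, y) = -2*x - 4*y + 2.
  f_x(P) = -4, f_y(P) = -6 (gradient nonzero, so P is smooth).
Step 3: tangent line at P: -4·(x − 0) + -6·(y − 2) = 0.
Expanding: -4*x - 6*y + 12 = 0.


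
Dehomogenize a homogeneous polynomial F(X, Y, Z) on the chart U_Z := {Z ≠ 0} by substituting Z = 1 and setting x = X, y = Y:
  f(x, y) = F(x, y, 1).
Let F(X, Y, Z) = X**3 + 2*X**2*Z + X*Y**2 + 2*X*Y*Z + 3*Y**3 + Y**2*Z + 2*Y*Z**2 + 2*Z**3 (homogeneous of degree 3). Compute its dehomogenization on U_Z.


f(x, y) = x**3 + 2*x**2 + x*y**2 + 2*x*y + 3*y**3 + y**2 + 2*y + 2

On U_Z we set Z = 1. Each monomial c·X^i·Y^j·Z^k in F becomes c·x^i·y^j·1^k = c·x^i·y^j.
Substituting Z = 1: F(X, Y, 1) = x**3 + 2*x**2 + x*y**2 + 2*x*y + 3*y**3 + y**2 + 2*y + 2.
Note: deg(f) ≤ deg(F) = 3; strict inequality happens when F is divisible by Z (lost terms).


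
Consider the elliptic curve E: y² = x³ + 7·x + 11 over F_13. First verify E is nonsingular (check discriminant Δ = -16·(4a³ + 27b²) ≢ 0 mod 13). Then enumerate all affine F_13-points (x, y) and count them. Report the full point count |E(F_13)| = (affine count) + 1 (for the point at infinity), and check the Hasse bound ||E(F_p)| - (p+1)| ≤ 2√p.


Affine points = {(4, 5), (4, 8), (6, 3), (6, 10), (7, 0), (9, 6), (9, 7), (12, 4), (12, 9)}; affine count = 9; |E(F_13)| = 10.

Discriminant check: Δ ∝ 4a³ + 27b² = 4·7³ + 27·11² = 4·343 + 27·121 ≡ 11 (mod 13). Nonzero ⇒ E is nonsingular.
For each x ∈ F_13, compute rhs = x³ + 7·x + 11 mod 13, then count y ∈ F_13 with y² ≡ rhs.
  x = 0: rhs = 11, matching y values: none (0 points).
  x = 1: rhs = 6, matching y values: none (0 points).
  x = 2: rhs = 7, matching y values: none (0 points).
  x = 3: rhs = 7, matching y values: none (0 points).
  x = 4: rhs = 12, matching y values: 5, 8 (2 points).
  x = 5: rhs = 2, matching y values: none (0 points).
  x = 6: rhs = 9, matching y values: 3, 10 (2 points).
  x = 7: rhs = 0, matching y values: 0 (1 points).
  x = 8: rhs = 7, matching y values: none (0 points).
  x = 9: rhs = 10, matching y values: 6, 7 (2 points).
  x = 10: rhs = 2, matching y values: none (0 points).
  x = 11: rhs = 2, matching y values: none (0 points).
  x = 12: rhs = 3, matching y values: 4, 9 (2 points).
Total affine count: 9.
Full point count |E(F_13)| = 9 + 1 = 10.
Hasse bound: |10 − (13+1)| = |-4| = 4 ≤ 2√13 ≈ 7.2111 ✓.


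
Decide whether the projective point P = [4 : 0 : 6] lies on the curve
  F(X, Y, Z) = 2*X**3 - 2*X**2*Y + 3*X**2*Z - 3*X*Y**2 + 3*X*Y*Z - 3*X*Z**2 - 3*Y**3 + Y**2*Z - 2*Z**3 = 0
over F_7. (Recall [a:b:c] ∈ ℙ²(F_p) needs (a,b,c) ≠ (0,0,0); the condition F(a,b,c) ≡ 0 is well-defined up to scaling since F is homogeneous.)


F(4,0,6) ≡ 0 (mod 7); P is on the curve.

Evaluate F(4, 0, 6) term-by-term (mod 7).
  2*X**3 ↦ 2·64·1·1 = 128
  -2*X**2*Y ↦ -2·16·0·1 = 0
  3*X**2*Z ↦ 3·16·1·6 = 288
  -3*X*Y**2 ↦ -3·4·0·1 = 0
  3*X*Y*Z ↦ 3·4·0·6 = 0
  -3*X*Z**2 ↦ -3·4·1·36 = -432
  -3*Y**3 ↦ -3·1·0·1 = 0
  Y**2*Z ↦ 1·1·0·6 = 0
  -2*Z**3 ↦ -2·1·1·216 = -432
Sum: F(4, 0, 6) = (128) + (0) + (288) + (0) + (0) + (-432) + (0) + (0) + (-432) = -448.
Reducing mod 7: -448 ≡ 0 (mod 7).
Since F(a, b, c) ≡ 0 (mod 7), P lies on the curve.


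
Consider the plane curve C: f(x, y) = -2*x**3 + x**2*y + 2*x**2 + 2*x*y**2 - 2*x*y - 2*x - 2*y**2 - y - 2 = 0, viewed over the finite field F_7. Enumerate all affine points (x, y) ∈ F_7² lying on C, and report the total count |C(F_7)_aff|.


Affine F_7-points: {(1, 5), (2, 0), (2, 4), (3, 4), (3, 6), (5, 3), (5, 4)}; count = 7.

For each of the 49 pairs (x, y) ∈ F_7², evaluate f(x, y) mod 7. Record the zeros.
  x = 0: [0↦5, 1↦2, 2↦2, 3↦5, 4↦4, 5↦6, 6↦4]  zeros at y ∈ ∅
  x = 1: [0↦3, 1↦1, 2↦6, 3↦4, 4↦2, 5↦0, 6↦5]  zeros at y ∈ {5}
  x = 2: [0↦0, 1↦1, 2↦6, 3↦1, 4↦0, 5↦3, 6↦3]  zeros at y ∈ {0, 4}
  x = 3: [0↦5, 1↦4, 2↦4, 3↦5, 4↦0, 5↦3, 6↦0]  zeros at y ∈ {4, 6}
  x = 4: [0↦6, 1↦5, 2↦2, 3↦4, 4↦4, 5↦2, 6↦5]  zeros at y ∈ ∅
  x = 5: [0↦5, 1↦6, 2↦2, 3↦0, 4↦0, 5↦2, 6↦6]  zeros at y ∈ {3, 4}
  x = 6: [0↦4, 1↦2, 2↦6, 3↦2, 4↦4, 5↦5, 6↦5]  zeros at y ∈ ∅
Collecting zeros: affine points = {(1, 5), (2, 0), (2, 4), (3, 4), (3, 6), (5, 3), (5, 4)}.
Total count |C(F_7)_aff| = 7.


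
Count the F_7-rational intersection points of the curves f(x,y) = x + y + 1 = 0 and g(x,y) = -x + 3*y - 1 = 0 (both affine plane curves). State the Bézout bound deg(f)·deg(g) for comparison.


Common zeros: {(6, 0)}; count = 1; Bézout bound = 1.

deg(f) = 1, deg(g) = 1, so Bézout bound = 1.
Scan x ∈ F_7. For each x, list the y ∈ F_7 with f(x, y) ≡ 0 and those with g(x, y) ≡ 0 (mod 7); the common zeros in that column are the intersection.
  x = 0: f ≡ 0 at y ∈ {6}; g ≡ 0 at y ∈ {5}; common: ∅.
  x = 1: f ≡ 0 at y ∈ {5}; g ≡ 0 at y ∈ {3}; common: ∅.
  x = 2: f ≡ 0 at y ∈ {4}; g ≡ 0 at y ∈ {1}; common: ∅.
  x = 3: f ≡ 0 at y ∈ {3}; g ≡ 0 at y ∈ {6}; common: ∅.
  x = 4: f ≡ 0 at y ∈ {2}; g ≡ 0 at y ∈ {4}; common: ∅.
  x = 5: f ≡ 0 at y ∈ {1}; g ≡ 0 at y ∈ {2}; common: ∅.
  x = 6: f ≡ 0 at y ∈ {0}; g ≡ 0 at y ∈ {0}; common: {0}.
Collecting: common zeros = {(6, 0)}, so the count is 1.
Comparison with the Bézout bound: 1 ≤ 1 = deg(f)·deg(g), as expected for curves with no common component (the bound is attained).


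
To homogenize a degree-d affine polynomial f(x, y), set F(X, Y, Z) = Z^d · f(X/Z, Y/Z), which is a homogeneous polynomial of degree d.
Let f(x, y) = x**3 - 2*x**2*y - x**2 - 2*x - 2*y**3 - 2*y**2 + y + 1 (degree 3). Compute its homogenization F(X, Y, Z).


F(X, Y, Z) = X**3 - 2*X**2*Y - X**2*Z - 2*X*Z**2 - 2*Y**3 - 2*Y**2*Z + Y*Z**2 + Z**3

deg(f) = 3.
Substitute x = X/Z, y = Y/Z into f, then multiply by Z^3.
  monomial 1·x^3·y^0 ↦ 1·X^3·Y^0·Z^0.
  monomial -2·x^2·y^1 ↦ -2·X^2·Y^1·Z^0.
  monomial -1·x^2·y^0 ↦ -1·X^2·Y^0·Z^1.
  monomial -2·x^1·y^0 ↦ -2·X^1·Y^0·Z^2.
  monomial -2·x^0·y^3 ↦ -2·X^0·Y^3·Z^0.
  monomial -2·x^0·y^2 ↦ -2·X^0·Y^2·Z^1.
  monomial 1·x^0·y^1 ↦ 1·X^0·Y^1·Z^2.
  monomial 1·x^0·y^0 ↦ 1·X^0·Y^0·Z^3.
Collecting: F(X, Y, Z) = X**3 - 2*X**2*Y - X**2*Z - 2*X*Z**2 - 2*Y**3 - 2*Y**2*Z + Y*Z**2 + Z**3.


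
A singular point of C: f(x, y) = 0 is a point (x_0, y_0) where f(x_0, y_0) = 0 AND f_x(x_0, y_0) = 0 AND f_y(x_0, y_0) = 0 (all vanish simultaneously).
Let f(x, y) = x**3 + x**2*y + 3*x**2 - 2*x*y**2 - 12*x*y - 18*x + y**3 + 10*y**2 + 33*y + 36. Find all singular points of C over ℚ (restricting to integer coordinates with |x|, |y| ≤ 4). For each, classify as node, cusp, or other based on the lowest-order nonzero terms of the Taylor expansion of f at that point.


Singular points: {(0, -3)}; classification: cusp.

Compute partial derivatives:
  f_x = 3*x**2 + 2*x*y + 6*x - 2*y**2 - 12*y - 18.
  f_y = x**2 - 4*x*y - 12*x + 3*y**2 + 20*y + 33.
Scan x_0 ∈ {−4, ..., 4}. For each x_0, f_y(x_0, y) is a polynomial in y; find its integer roots y ∈ {−4, ..., 4}, then test f_x and f at those candidates.
  x = -4: f_y(-4, y) = 3*y**2 + 36*y + 97; no integer root y with |y| ≤ 4.
  x = -3: f_y(-3, y) = 3*y**2 + 32*y + 78; no integer root y with |y| ≤ 4.
  x = -2: f_y(-2, y) = 3*y**2 + 28*y + 61; no integer root y with |y| ≤ 4.
  x = -1: f_y(-1, y) = 3*y**2 + 24*y + 46; no integer root y with |y| ≤ 4.
  x = 0: f_y(0, y) = 3*y**2 + 20*y + 33; vanishes at y ∈ {-3}. (0, -3): f_x = 0, f = 0 — SINGULAR.
  x = 1: f_y(1, y) = 3*y**2 + 16*y + 22; no integer root y with |y| ≤ 4.
  x = 2: f_y(2, y) = 3*y**2 + 12*y + 13; no integer root y with |y| ≤ 4.
  x = 3: f_y(3, y) = 3*y**2 + 8*y + 6; no integer root y with |y| ≤ 4.
  x = 4: f_y(4, y) = 3*y**2 + 4*y + 1; vanishes at y ∈ {-1}. (4, -1): f_x = 56 ≠ 0.
Only singular point on the grid: (0, -3).
Classify: substitute x = 0 + u, y = -3 + v and expand: f = u**3 + u**2*v - 2*u*v**2 + v**3 + v**2.
No constant or linear terms (consistent with a singular point). Quadratic part: v**2. Cubic part: u**3 + u**2*v - 2*u*v**2 + v**3.
The quadratic part v**2 is a perfect square, so there is a single (double) tangent line v = 0, i.e. y = -3. Restricting the cubic part to that line (v = 0) leaves u**3 ≠ 0, so f is not divisible by v and the branch is v² ≈ -u**3 to lowest order — this is a cusp.
Classification: cusp.


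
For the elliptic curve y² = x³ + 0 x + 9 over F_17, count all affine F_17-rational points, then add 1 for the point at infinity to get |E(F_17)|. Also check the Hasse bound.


Affine points = {(0, 3), (0, 14), (2, 0), (3, 6), (3, 11), (5, 7), (5, 10), (6, 2), (6, 15), (13, 8), (13, 9), (14, 4), (14, 13), (15, 1), (15, 16), (16, 5), (16, 12)}; affine count = 17; |E(F_17)| = 18.

Discriminant check: Δ ∝ 4a³ + 27b² = 4·0³ + 27·9² = 4·0 + 27·81 ≡ 11 (mod 17). Nonzero ⇒ E is nonsingular.
For each x ∈ F_17, compute rhs = x³ + 0·x + 9 mod 17, then count y ∈ F_17 with y² ≡ rhs.
  x = 0: rhs = 9, matching y values: 3, 14 (2 points).
  x = 1: rhs = 10, matching y values: none (0 points).
  x = 2: rhs = 0, matching y values: 0 (1 points).
  x = 3: rhs = 2, matching y values: 6, 11 (2 points).
  x = 4: rhs = 5, matching y values: none (0 points).
  x = 5: rhs = 15, matching y values: 7, 10 (2 points).
  x = 6: rhs = 4, matching y values: 2, 15 (2 points).
  x = 7: rhs = 12, matching y values: none (0 points).
  x = 8: rhs = 11, matching y values: none (0 points).
  x = 9: rhs = 7, matching y values: none (0 points).
  x = 10: rhs = 6, matching y values: none (0 points).
  x = 11: rhs = 14, matching y values: none (0 points).
  x = 12: rhs = 3, matching y values: none (0 points).
  x = 13: rhs = 13, matching y values: 8, 9 (2 points).
  x = 14: rhs = 16, matching y values: 4, 13 (2 points).
  x = 15: rhs = 1, matching y values: 1, 16 (2 points).
  x = 16: rhs = 8, matching y values: 5, 12 (2 points).
Total affine count: 17.
Full point count |E(F_17)| = 17 + 1 = 18.
Hasse bound: |18 − (17+1)| = |0| = 0 ≤ 2√17 ≈ 8.2462 ✓.


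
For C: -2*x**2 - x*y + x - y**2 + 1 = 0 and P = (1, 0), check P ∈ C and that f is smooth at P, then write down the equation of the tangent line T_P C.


Tangent line at P: -3*x - y + 3 = 0.

Step 1: f(1, 0) = 0, so P lies on C.
Step 2: partial derivatives
  f_x(x, y) = -4*x - y + 1, f_y(x, y) = -x - 2*y.
  f_x(P) = -3, f_y(P) = -1 (gradient nonzero, so P is smooth).
Step 3: tangent line at P: -3·(x − 1) + -1·(y − 0) = 0.
Expanding: -3*x - y + 3 = 0.


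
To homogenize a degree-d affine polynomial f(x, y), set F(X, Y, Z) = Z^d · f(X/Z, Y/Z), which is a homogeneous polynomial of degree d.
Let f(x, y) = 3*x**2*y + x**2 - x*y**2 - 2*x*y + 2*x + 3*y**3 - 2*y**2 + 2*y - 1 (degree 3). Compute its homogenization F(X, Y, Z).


F(X, Y, Z) = 3*X**2*Y + X**2*Z - X*Y**2 - 2*X*Y*Z + 2*X*Z**2 + 3*Y**3 - 2*Y**2*Z + 2*Y*Z**2 - Z**3

deg(f) = 3.
Substitute x = X/Z, y = Y/Z into f, then multiply by Z^3.
  monomial 3·x^2·y^1 ↦ 3·X^2·Y^1·Z^0.
  monomial 1·x^2·y^0 ↦ 1·X^2·Y^0·Z^1.
  monomial -1·x^1·y^2 ↦ -1·X^1·Y^2·Z^0.
  monomial -2·x^1·y^1 ↦ -2·X^1·Y^1·Z^1.
  monomial 2·x^1·y^0 ↦ 2·X^1·Y^0·Z^2.
  monomial 3·x^0·y^3 ↦ 3·X^0·Y^3·Z^0.
  monomial -2·x^0·y^2 ↦ -2·X^0·Y^2·Z^1.
  monomial 2·x^0·y^1 ↦ 2·X^0·Y^1·Z^2.
  monomial -1·x^0·y^0 ↦ -1·X^0·Y^0·Z^3.
Collecting: F(X, Y, Z) = 3*X**2*Y + X**2*Z - X*Y**2 - 2*X*Y*Z + 2*X*Z**2 + 3*Y**3 - 2*Y**2*Z + 2*Y*Z**2 - Z**3.


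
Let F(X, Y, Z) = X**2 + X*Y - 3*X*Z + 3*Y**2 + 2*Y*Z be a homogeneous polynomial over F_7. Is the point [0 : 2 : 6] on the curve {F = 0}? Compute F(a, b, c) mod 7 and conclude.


F(0,2,6) ≡ 1 (mod 7); P is NOT on the curve.

Evaluate F(0, 2, 6) term-by-term (mod 7).
  X**2 ↦ 1·0·1·1 = 0
  X*Y ↦ 1·0·2·1 = 0
  -3*X*Z ↦ -3·0·1·6 = 0
  3*Y**2 ↦ 3·1·4·1 = 12
  2*Y*Z ↦ 2·1·2·6 = 24
Sum: F(0, 2, 6) = (0) + (0) + (0) + (12) + (24) = 36.
Reducing mod 7: 36 ≡ 1 (mod 7).
Since F(a, b, c) ≡ 1 ≠ 0 (mod 7), P does NOT lie on the curve.


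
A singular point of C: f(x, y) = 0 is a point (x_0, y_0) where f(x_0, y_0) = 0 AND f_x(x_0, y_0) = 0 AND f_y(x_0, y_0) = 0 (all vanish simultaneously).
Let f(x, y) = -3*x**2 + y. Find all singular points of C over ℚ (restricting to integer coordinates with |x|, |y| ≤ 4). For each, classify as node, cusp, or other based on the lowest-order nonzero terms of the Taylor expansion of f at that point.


No singular points in the scanned grid; C is smooth there.

Compute partial derivatives:
  f_x = -6*x.
  f_y = 1.
f_y = 1 is a nonzero constant, so f_y never vanishes: no point (x, y) can satisfy f = f_x = f_y = 0. In particular no (x, y) ∈ {−4, ..., 4}² is singular; the curve is smooth.


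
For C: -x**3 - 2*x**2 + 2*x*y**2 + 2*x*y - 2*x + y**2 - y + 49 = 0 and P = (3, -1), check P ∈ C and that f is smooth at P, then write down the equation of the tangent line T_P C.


Tangent line at P: -41*x - 9*y + 114 = 0.

Step 1: f(3, -1) = 0, so P lies on C.
Step 2: partial derivatives
  f_x(x, y) = -3*x**2 - 4*x + 2*y**2 + 2*y - 2, f_y(x, y) = 4*x*y + 2*x + 2*y - 1.
  f_x(P) = -41, f_y(P) = -9 (gradient nonzero, so P is smooth).
Step 3: tangent line at P: -41·(x − 3) + -9·(y − -1) = 0.
Expanding: -41*x - 9*y + 114 = 0.


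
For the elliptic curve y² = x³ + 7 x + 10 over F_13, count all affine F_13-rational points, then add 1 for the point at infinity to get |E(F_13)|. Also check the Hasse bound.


Affine points = {(0, 6), (0, 7), (5, 1), (5, 12), (7, 5), (7, 8), (9, 3), (9, 10), (10, 1), (10, 12), (11, 1), (11, 12)}; affine count = 12; |E(F_13)| = 13.

Discriminant check: Δ ∝ 4a³ + 27b² = 4·7³ + 27·10² = 4·343 + 27·100 ≡ 3 (mod 13). Nonzero ⇒ E is nonsingular.
For each x ∈ F_13, compute rhs = x³ + 7·x + 10 mod 13, then count y ∈ F_13 with y² ≡ rhs.
  x = 0: rhs = 10, matching y values: 6, 7 (2 points).
  x = 1: rhs = 5, matching y values: none (0 points).
  x = 2: rhs = 6, matching y values: none (0 points).
  x = 3: rhs = 6, matching y values: none (0 points).
  x = 4: rhs = 11, matching y values: none (0 points).
  x = 5: rhs = 1, matching y values: 1, 12 (2 points).
  x = 6: rhs = 8, matching y values: none (0 points).
  x = 7: rhs = 12, matching y values: 5, 8 (2 points).
  x = 8: rhs = 6, matching y values: none (0 points).
  x = 9: rhs = 9, matching y values: 3, 10 (2 points).
  x = 10: rhs = 1, matching y values: 1, 12 (2 points).
  x = 11: rhs = 1, matching y values: 1, 12 (2 points).
  x = 12: rhs = 2, matching y values: none (0 points).
Total affine count: 12.
Full point count |E(F_13)| = 12 + 1 = 13.
Hasse bound: |13 − (13+1)| = |-1| = 1 ≤ 2√13 ≈ 7.2111 ✓.


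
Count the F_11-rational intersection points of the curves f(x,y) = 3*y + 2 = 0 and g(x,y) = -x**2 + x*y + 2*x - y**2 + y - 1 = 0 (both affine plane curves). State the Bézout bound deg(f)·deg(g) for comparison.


Common zeros: ∅; count = 0; Bézout bound = 2.

deg(f) = 1, deg(g) = 2, so Bézout bound = 2.
Scan x ∈ F_11. For each x, list the y ∈ F_11 with f(x, y) ≡ 0 and those with g(x, y) ≡ 0 (mod 11); the common zeros in that column are the intersection.
  x = 0: f ≡ 0 at y ∈ {3}; g ≡ 0 at y ∈ ∅; common: ∅.
  x = 1: f ≡ 0 at y ∈ {3}; g ≡ 0 at y ∈ {0, 2}; common: ∅.
  x = 2: f ≡ 0 at y ∈ {3}; g ≡ 0 at y ∈ {5, 9}; common: ∅.
  x = 3: f ≡ 0 at y ∈ {3}; g ≡ 0 at y ∈ {2}; common: ∅.
  x = 4: f ≡ 0 at y ∈ {3}; g ≡ 0 at y ∈ {8}; common: ∅.
  x = 5: f ≡ 0 at y ∈ {3}; g ≡ 0 at y ∈ {1, 5}; common: ∅.
  x = 6: f ≡ 0 at y ∈ {3}; g ≡ 0 at y ∈ {8, 10}; common: ∅.
  x = 7: f ≡ 0 at y ∈ {3}; g ≡ 0 at y ∈ ∅; common: ∅.
  x = 8: f ≡ 0 at y ∈ {3}; g ≡ 0 at y ∈ ∅; common: ∅.
  x = 9: f ≡ 0 at y ∈ {3}; g ≡ 0 at y ∈ {1, 9}; common: ∅.
  x = 10: f ≡ 0 at y ∈ {3}; g ≡ 0 at y ∈ ∅; common: ∅.
Collecting: common zeros = ∅, so the count is 0.
Comparison with the Bézout bound: 0 ≤ 2 = deg(f)·deg(g), as expected for curves with no common component (the affine F_11-count falls short of the bound because intersections may lie at infinity, over extension fields, or carry multiplicity).


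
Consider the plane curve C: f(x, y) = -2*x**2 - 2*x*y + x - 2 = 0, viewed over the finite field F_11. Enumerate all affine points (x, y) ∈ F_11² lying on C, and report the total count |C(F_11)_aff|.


Affine F_11-points: {(1, 4), (2, 9), (3, 10), (4, 10), (5, 3), (6, 9), (7, 2), (8, 2), (9, 3), (10, 8)}; count = 10.

For each of the 121 pairs (x, y) ∈ F_11², evaluate f(x, y) mod 11. Record the zeros.
  x = 0: [0↦9, 1↦9, 2↦9, 3↦9, 4↦9, 5↦9, 6↦9, 7↦9, 8↦9, 9↦9, 10↦9]  zeros at y ∈ ∅
  x = 1: [0↦8, 1↦6, 2↦4, 3↦2, 4↦0, 5↦9, 6↦7, 7↦5, 8↦3, 9↦1, 10↦10]  zeros at y ∈ {4}
  x = 2: [0↦3, 1↦10, 2↦6, 3↦2, 4↦9, 5↦5, 6↦1, 7↦8, 8↦4, 9↦0, 10↦7]  zeros at y ∈ {9}
  x = 3: [0↦5, 1↦10, 2↦4, 3↦9, 4↦3, 5↦8, 6↦2, 7↦7, 8↦1, 9↦6, 10↦0]  zeros at y ∈ {10}
  x = 4: [0↦3, 1↦6, 2↦9, 3↦1, 4↦4, 5↦7, 6↦10, 7↦2, 8↦5, 9↦8, 10↦0]  zeros at y ∈ {10}
  x = 5: [0↦8, 1↦9, 2↦10, 3↦0, 4↦1, 5↦2, 6↦3, 7↦4, 8↦5, 9↦6, 10↦7]  zeros at y ∈ {3}
  x = 6: [0↦9, 1↦8, 2↦7, 3↦6, 4↦5, 5↦4, 6↦3, 7↦2, 8↦1, 9↦0, 10↦10]  zeros at y ∈ {9}
  x = 7: [0↦6, 1↦3, 2↦0, 3↦8, 4↦5, 5↦2, 6↦10, 7↦7, 8↦4, 9↦1, 10↦9]  zeros at y ∈ {2}
  x = 8: [0↦10, 1↦5, 2↦0, 3↦6, 4↦1, 5↦7, 6↦2, 7↦8, 8↦3, 9↦9, 10↦4]  zeros at y ∈ {2}
  x = 9: [0↦10, 1↦3, 2↦7, 3↦0, 4↦4, 5↦8, 6↦1, 7↦5, 8↦9, 9↦2, 10↦6]  zeros at y ∈ {3}
  x = 10: [0↦6, 1↦8, 2↦10, 3↦1, 4↦3, 5↦5, 6↦7, 7↦9, 8↦0, 9↦2, 10↦4]  zeros at y ∈ {8}
Collecting zeros: affine points = {(1, 4), (2, 9), (3, 10), (4, 10), (5, 3), (6, 9), (7, 2), (8, 2), (9, 3), (10, 8)}.
Total count |C(F_11)_aff| = 10.


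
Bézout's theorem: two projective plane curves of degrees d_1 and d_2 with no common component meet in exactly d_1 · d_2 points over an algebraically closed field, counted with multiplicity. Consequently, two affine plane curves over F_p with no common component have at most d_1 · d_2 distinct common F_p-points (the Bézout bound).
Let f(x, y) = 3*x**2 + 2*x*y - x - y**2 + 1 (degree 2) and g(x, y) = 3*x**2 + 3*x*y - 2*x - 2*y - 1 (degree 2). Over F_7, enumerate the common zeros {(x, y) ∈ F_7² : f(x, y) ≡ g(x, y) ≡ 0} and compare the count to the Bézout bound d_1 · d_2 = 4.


Common zeros: ∅; count = 0; Bézout bound = 4.

deg(f) = 2, deg(g) = 2, so Bézout bound = 4.
Scan x ∈ F_7. For each x, list the y ∈ F_7 with f(x, y) ≡ 0 and those with g(x, y) ≡ 0 (mod 7); the common zeros in that column are the intersection.
  x = 0: f ≡ 0 at y ∈ {1, 6}; g ≡ 0 at y ∈ {3}; common: ∅.
  x = 1: f ≡ 0 at y ∈ {3, 6}; g ≡ 0 at y ∈ {0}; common: ∅.
  x = 2: f ≡ 0 at y ∈ {1, 3}; g ≡ 0 at y ∈ {0}; common: ∅.
  x = 3: f ≡ 0 at y ∈ ∅; g ≡ 0 at y ∈ ∅; common: ∅.
  x = 4: f ≡ 0 at y ∈ ∅; g ≡ 0 at y ∈ {1}; common: ∅.
  x = 5: f ≡ 0 at y ∈ ∅; g ≡ 0 at y ∈ {1}; common: ∅.
  x = 6: f ≡ 0 at y ∈ ∅; g ≡ 0 at y ∈ {5}; common: ∅.
Collecting: common zeros = ∅, so the count is 0.
Comparison with the Bézout bound: 0 ≤ 4 = deg(f)·deg(g), as expected for curves with no common component (the affine F_7-count falls short of the bound because intersections may lie at infinity, over extension fields, or carry multiplicity).


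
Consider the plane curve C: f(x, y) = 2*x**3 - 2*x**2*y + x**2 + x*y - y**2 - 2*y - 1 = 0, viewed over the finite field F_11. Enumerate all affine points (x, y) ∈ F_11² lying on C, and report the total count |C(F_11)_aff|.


Affine F_11-points: {(0, 10), (3, 1), (3, 4), (4, 0), (4, 3), (5, 2), (5, 6), (8, 4), (8, 6), (9, 4), (9, 6)}; count = 11.

For each of the 121 pairs (x, y) ∈ F_11², evaluate f(x, y) mod 11. Record the zeros.
  x = 0: [0↦10, 1↦7, 2↦2, 3↦6, 4↦8, 5↦8, 6↦6, 7↦2, 8↦7, 9↦10, 10↦0]  zeros at y ∈ {10}
  x = 1: [0↦2, 1↦9, 2↦3, 3↦6, 4↦7, 5↦6, 6↦3, 7↦9, 8↦2, 9↦4, 10↦4]  zeros at y ∈ ∅
  x = 2: [0↦8, 1↦10, 2↦10, 3↦8, 4↦4, 5↦9, 6↦1, 7↦2, 8↦1, 9↦9, 10↦4]  zeros at y ∈ ∅
  x = 3: [0↦7, 1↦0, 2↦2, 3↦2, 4↦0, 5↦7, 6↦1, 7↦4, 8↦5, 9↦4, 10↦1]  zeros at y ∈ {1, 4}
  x = 4: [0↦0, 1↦2, 2↦2, 3↦0, 4↦7, 5↦1, 6↦4, 7↦5, 8↦4, 9↦1, 10↦7]  zeros at y ∈ {0, 3}
  x = 5: [0↦10, 1↦6, 2↦0, 3↦3, 4↦4, 5↦3, 6↦0, 7↦6, 8↦10, 9↦1, 10↦1]  zeros at y ∈ {2, 6}
  x = 6: [0↦5, 1↦2, 2↦8, 3↦1, 4↦3, 5↦3, 6↦1, 7↦8, 8↦2, 9↦5, 10↦6]  zeros at y ∈ ∅
  x = 7: [0↦8, 1↦2, 2↦5, 3↦6, 4↦5, 5↦2, 6↦8, 7↦1, 8↦3, 9↦3, 10↦1]  zeros at y ∈ ∅
  x = 8: [0↦9, 1↦7, 2↦3, 3↦8, 4↦0, 5↦1, 6↦0, 7↦8, 8↦3, 9↦7, 10↦9]  zeros at y ∈ {4, 6}
  x = 9: [0↦9, 1↦7, 2↦3, 3↦8, 4↦0, 5↦1, 6↦0, 7↦8, 8↦3, 9↦7, 10↦9]  zeros at y ∈ {4, 6}
  x = 10: [0↦9, 1↦3, 2↦6, 3↦7, 4↦6, 5↦3, 6↦9, 7↦2, 8↦4, 9↦4, 10↦2]  zeros at y ∈ ∅
Collecting zeros: affine points = {(0, 10), (3, 1), (3, 4), (4, 0), (4, 3), (5, 2), (5, 6), (8, 4), (8, 6), (9, 4), (9, 6)}.
Total count |C(F_11)_aff| = 11.
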